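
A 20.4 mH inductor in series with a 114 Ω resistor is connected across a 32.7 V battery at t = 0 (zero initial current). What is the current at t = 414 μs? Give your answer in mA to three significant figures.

I ≈ 258 mA

τ = L/R = 2.040×10^-2/114 = 1.789×10^-4 s; final current I_∞ = ε/R = 32.7/114 = 0.2868 A.
I(t) = I_∞(1 − e^(−t/τ)) with t/τ = 2.314.
I = (0.2868)(1 − e^(−2.314)) = 0.25847 A.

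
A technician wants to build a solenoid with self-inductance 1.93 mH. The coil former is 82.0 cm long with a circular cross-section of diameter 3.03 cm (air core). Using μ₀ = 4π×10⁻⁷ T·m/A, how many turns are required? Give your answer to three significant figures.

A = π(d/2)² = π(1.515×10^-2 m)² = 7.211×10^-4 m².
From L = μ₀N²A/ℓ, N = √(Lℓ / (μ₀A)).
N = √[(1.930×10^-3)(0.82) / ((4π×10⁻⁷)×7.211×10^-4)] = √(1.747×10^6) ≈ 1321.6.

N ≈ 1320 turns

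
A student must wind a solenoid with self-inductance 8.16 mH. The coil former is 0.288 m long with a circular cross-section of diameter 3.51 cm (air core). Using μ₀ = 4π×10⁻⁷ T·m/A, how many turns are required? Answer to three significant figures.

N ≈ 1390 turns

A = π(d/2)² = π(1.755×10^-2 m)² = 9.676×10^-4 m².
From L = μ₀N²A/ℓ, N = √(Lℓ / (μ₀A)).
N = √[(8.160×10^-3)(0.288) / ((4π×10⁻⁷)×9.676×10^-4)] = √(1.933×10^6) ≈ 1390.2.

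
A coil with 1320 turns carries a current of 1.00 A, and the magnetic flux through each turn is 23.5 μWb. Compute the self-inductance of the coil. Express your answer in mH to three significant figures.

Self-inductance is defined by L = NΦ_B/I (flux linkage over current).
L = (1320)(2.350×10^-5 Wb)/(1.00 A) = 3.102×10^-2 H.

L ≈ 31.0 mH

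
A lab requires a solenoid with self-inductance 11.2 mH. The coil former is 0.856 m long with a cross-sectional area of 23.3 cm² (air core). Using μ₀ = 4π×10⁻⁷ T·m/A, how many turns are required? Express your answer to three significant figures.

N ≈ 1810 turns

A = 23.3 cm² = 2.330×10^-3 m².
From L = μ₀N²A/ℓ, N = √(Lℓ / (μ₀A)).
N = √[(1.120×10^-2)(0.856) / ((4π×10⁻⁷)×2.330×10^-3)] = √(3.274×10^6) ≈ 1809.5.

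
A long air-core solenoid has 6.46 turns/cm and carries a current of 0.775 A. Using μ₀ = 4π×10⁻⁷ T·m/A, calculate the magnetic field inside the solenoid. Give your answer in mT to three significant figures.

B ≈ 0.629 mT

Inside a long solenoid, B = μ₀nI.
B = (4π×10⁻⁷)(646 m⁻¹)(0.775 A) = 6.291×10^-4 T.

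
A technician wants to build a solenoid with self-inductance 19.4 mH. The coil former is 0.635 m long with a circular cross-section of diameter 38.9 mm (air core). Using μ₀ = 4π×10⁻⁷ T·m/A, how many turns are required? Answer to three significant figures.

A = π(d/2)² = π(1.945×10^-2 m)² = 1.188×10^-3 m².
From L = μ₀N²A/ℓ, N = √(Lℓ / (μ₀A)).
N = √[(1.940×10^-2)(0.635) / ((4π×10⁻⁷)×1.188×10^-3)] = √(8.249×10^6) ≈ 2872.0.

N ≈ 2870 turns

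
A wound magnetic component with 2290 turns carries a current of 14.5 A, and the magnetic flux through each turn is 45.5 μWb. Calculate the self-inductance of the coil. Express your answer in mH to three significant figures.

L ≈ 7.19 mH

Self-inductance is defined by L = NΦ_B/I (flux linkage over current).
L = (2290)(4.550×10^-5 Wb)/(14.5 A) = 7.186×10^-3 H.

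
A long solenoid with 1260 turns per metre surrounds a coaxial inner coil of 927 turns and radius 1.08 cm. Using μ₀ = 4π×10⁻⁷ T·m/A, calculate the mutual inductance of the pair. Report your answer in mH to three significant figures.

M ≈ 0.538 mH

The outer solenoid produces a uniform field B₁ = μ₀n₁I₁ across the inner coil,
so the flux linkage is N₂Φ = N₂B₁A₂ = μ₀n₁N₂A₂·I₁, giving M = μ₀n₁N₂A₂.
A₂ = πr² = π(1.080×10^-2 m)² = 3.664×10^-4 m².
M = (4π×10⁻⁷)(1260)(927)(3.664×10^-4) = 5.378×10^-4 H.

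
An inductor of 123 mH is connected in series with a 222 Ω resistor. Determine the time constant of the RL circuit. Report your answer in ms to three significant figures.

τ = L/R = (0.123 H)/(222 Ω) = 5.541×10^-4 s.

τ ≈ 0.554 ms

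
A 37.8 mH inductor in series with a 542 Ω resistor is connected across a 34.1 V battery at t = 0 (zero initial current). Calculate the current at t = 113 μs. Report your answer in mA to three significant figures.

I ≈ 50.5 mA

τ = L/R = 3.780×10^-2/542 = 6.974×10^-5 s; final current I_∞ = ε/R = 34.1/542 = 6.292×10^-2 A.
I(t) = I_∞(1 − e^(−t/τ)) with t/τ = 1.620.
I = (6.292×10^-2)(1 − e^(−1.620)) = 5.047×10^-2 A.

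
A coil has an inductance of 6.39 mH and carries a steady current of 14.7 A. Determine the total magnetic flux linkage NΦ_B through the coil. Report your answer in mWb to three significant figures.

From L = NΦ_B/I, the flux linkage is NΦ_B = LI.
NΦ_B = (6.390×10^-3 H)(14.7 A) = 9.393×10^-2 Wb.

NΦ_B ≈ 93.9 mWb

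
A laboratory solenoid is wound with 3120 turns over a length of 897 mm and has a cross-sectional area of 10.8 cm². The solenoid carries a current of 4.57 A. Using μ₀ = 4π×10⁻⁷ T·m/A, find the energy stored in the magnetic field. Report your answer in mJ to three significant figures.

U ≈ 154 mJ

A = 10.8 cm² = 1.080×10^-3 m².
L = μ₀N²A/ℓ = (4π×10⁻⁷)(3120)²(1.080×10^-3)/(0.897) = 1.473×10^-2 H.
U = ½LI² = ½(1.473×10^-2)(4.57)² = 0.1538 J.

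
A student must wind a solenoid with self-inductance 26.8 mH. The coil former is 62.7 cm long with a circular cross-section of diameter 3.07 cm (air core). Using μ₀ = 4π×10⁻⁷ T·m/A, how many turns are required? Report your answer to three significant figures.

N ≈ 4250 turns

A = π(d/2)² = π(1.535×10^-2 m)² = 7.402×10^-4 m².
From L = μ₀N²A/ℓ, N = √(Lℓ / (μ₀A)).
N = √[(2.680×10^-2)(0.627) / ((4π×10⁻⁷)×7.402×10^-4)] = √(1.806×10^7) ≈ 4250.2.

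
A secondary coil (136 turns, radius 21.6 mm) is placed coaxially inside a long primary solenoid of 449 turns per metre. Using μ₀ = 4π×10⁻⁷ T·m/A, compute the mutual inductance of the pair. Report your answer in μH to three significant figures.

The outer solenoid produces a uniform field B₁ = μ₀n₁I₁ across the inner coil,
so the flux linkage is N₂Φ = N₂B₁A₂ = μ₀n₁N₂A₂·I₁, giving M = μ₀n₁N₂A₂.
A₂ = πr² = π(2.160×10^-2 m)² = 1.466×10^-3 m².
M = (4π×10⁻⁷)(449)(136)(1.466×10^-3) = 1.1247×10^-4 H.

M ≈ 112 μH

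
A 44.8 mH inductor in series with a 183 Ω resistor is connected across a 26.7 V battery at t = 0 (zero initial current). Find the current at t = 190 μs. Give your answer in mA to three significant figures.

τ = L/R = 4.480×10^-2/183 = 2.448×10^-4 s; final current I_∞ = ε/R = 26.7/183 = 0.1459 A.
I(t) = I_∞(1 − e^(−t/τ)) with t/τ = 0.776.
I = (0.1459)(1 − e^(−0.776)) = 7.876×10^-2 A.

I ≈ 78.8 mA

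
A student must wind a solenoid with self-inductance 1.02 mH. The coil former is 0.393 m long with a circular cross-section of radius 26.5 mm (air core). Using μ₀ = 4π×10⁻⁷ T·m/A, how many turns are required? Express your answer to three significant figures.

N ≈ 380 turns

A = πr² = π(2.650×10^-2 m)² = 2.206×10^-3 m².
From L = μ₀N²A/ℓ, N = √(Lℓ / (μ₀A)).
N = √[(1.020×10^-3)(0.393) / ((4π×10⁻⁷)×2.206×10^-3)] = √(1.446×10^5) ≈ 380.3.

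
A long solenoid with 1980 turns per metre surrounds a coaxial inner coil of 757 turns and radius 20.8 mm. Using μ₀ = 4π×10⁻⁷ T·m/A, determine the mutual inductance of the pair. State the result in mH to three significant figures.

The outer solenoid produces a uniform field B₁ = μ₀n₁I₁ across the inner coil,
so the flux linkage is N₂Φ = N₂B₁A₂ = μ₀n₁N₂A₂·I₁, giving M = μ₀n₁N₂A₂.
A₂ = πr² = π(2.080×10^-2 m)² = 1.359×10^-3 m².
M = (4π×10⁻⁷)(1980)(757)(1.359×10^-3) = 2.560×10^-3 H.

M ≈ 2.56 mH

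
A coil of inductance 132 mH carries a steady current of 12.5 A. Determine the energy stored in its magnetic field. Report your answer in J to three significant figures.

Stored magnetic energy: U = ½LI².
U = ½(0.132 H)(12.5 A)² = 10.31 J.

U ≈ 10.3 J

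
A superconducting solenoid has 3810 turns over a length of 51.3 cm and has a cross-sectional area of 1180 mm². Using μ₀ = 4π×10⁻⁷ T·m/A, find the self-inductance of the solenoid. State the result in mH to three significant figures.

A = 1180 mm² = 1.180×10^-3 m².
For a long solenoid, L = μ₀N²A/ℓ.
L = (4π×10⁻⁷)(3810)²(1.180×10^-3)/(0.513 m) = 4.196×10^-2 H.

L ≈ 42.0 mH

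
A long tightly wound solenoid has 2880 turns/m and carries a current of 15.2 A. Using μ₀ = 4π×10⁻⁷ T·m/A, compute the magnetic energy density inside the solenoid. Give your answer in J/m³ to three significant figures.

u ≈ 1200 J/m³

B = μ₀nI = (4π×10⁻⁷)(2.880×10^3)(15.2) = 5.501×10^-2 T.
u = B²/(2μ₀) = (5.501×10^-2)²/(2×4π×10⁻⁷) = 1.204×10^3 J/m³.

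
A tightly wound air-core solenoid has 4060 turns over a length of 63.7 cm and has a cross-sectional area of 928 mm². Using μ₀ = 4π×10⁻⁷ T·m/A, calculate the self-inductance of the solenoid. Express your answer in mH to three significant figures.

L ≈ 30.2 mH

A = 928 mm² = 9.280×10^-4 m².
For a long solenoid, L = μ₀N²A/ℓ.
L = (4π×10⁻⁷)(4060)²(9.280×10^-4)/(0.637 m) = 3.018×10^-2 H.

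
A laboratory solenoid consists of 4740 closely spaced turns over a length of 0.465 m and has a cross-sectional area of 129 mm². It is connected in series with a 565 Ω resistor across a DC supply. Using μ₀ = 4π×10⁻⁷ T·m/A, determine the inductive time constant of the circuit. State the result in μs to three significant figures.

A = 129 mm² = 1.290×10^-4 m².
L = μ₀N²A/ℓ = (4π×10⁻⁷)(4740)²(1.290×10^-4)/(0.465) = 7.833×10^-3 H.
τ = L/R = (7.833×10^-3)/(565) = 1.386×10^-5 s.

τ ≈ 13.9 μs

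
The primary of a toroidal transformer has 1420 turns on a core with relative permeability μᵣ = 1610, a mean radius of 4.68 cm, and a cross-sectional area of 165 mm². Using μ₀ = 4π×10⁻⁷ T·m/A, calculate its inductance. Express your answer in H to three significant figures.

L ≈ 2.29 H

For a thin toroid, L = μ₀μᵣN²A/(2πR).
L = (4π×10⁻⁷)(1610)(1420)²(1.650×10^-4) / (2π×4.680×10^-2 m) = 2.289 H.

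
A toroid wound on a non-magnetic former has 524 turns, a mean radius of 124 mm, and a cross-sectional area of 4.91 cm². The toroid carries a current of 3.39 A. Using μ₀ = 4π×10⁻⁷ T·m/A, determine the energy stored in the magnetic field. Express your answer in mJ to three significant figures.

L = μ₀N²A/(2πR) = (4π×10⁻⁷)(524)²(4.910×10^-4)/(2π×0.124) = 2.174×10^-4 H.
U = ½LI² = ½(2.174×10^-4)(3.39)² = 1.249×10^-3 J.

U ≈ 1.25 mJ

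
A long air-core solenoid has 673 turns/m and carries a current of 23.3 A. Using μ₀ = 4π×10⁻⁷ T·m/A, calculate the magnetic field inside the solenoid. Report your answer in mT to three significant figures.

B ≈ 19.7 mT

Inside a long solenoid, B = μ₀nI.
B = (4π×10⁻⁷)(673 m⁻¹)(23.3 A) = 1.971×10^-2 T.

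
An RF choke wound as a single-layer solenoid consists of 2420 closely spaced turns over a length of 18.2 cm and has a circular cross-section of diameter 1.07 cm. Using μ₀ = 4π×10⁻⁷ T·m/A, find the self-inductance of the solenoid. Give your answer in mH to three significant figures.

A = π(d/2)² = π(5.350×10^-3 m)² = 8.992×10^-5 m².
For a long solenoid, L = μ₀N²A/ℓ.
L = (4π×10⁻⁷)(2420)²(8.992×10^-5)/(0.182 m) = 3.636×10^-3 H.

L ≈ 3.64 mH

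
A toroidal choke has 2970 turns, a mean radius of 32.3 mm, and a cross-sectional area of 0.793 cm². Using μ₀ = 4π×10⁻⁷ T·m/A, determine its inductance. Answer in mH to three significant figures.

L ≈ 4.33 mH

For a thin toroid, L = μ₀N²A/(2πR).
L = (4π×10⁻⁷)(2970)²(7.930×10^-5) / (2π×3.230×10^-2 m) = 4.331×10^-3 H.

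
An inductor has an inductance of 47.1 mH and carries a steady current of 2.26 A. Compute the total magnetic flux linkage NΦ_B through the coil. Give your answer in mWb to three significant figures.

NΦ_B ≈ 106 mWb

From L = NΦ_B/I, the flux linkage is NΦ_B = LI.
NΦ_B = (4.710×10^-2 H)(2.26 A) = 0.1064 Wb.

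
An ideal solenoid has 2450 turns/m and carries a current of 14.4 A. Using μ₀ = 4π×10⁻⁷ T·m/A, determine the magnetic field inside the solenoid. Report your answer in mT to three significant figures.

B ≈ 44.3 mT

Inside a long solenoid, B = μ₀nI.
B = (4π×10⁻⁷)(2.450×10^3 m⁻¹)(14.4 A) = 4.433×10^-2 T.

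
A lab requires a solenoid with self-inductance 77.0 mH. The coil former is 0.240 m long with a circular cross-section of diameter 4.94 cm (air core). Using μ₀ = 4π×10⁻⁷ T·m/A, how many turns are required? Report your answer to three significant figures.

A = π(d/2)² = π(2.470×10^-2 m)² = 1.917×10^-3 m².
From L = μ₀N²A/ℓ, N = √(Lℓ / (μ₀A)).
N = √[(7.700×10^-2)(0.24) / ((4π×10⁻⁷)×1.917×10^-3)] = √(7.673×10^6) ≈ 2770.0.

N ≈ 2770 turns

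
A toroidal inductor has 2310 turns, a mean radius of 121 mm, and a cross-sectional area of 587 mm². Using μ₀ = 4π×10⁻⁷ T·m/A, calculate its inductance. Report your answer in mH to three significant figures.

L ≈ 5.18 mH

For a thin toroid, L = μ₀N²A/(2πR).
L = (4π×10⁻⁷)(2310)²(5.870×10^-4) / (2π×0.121 m) = 5.177×10^-3 H.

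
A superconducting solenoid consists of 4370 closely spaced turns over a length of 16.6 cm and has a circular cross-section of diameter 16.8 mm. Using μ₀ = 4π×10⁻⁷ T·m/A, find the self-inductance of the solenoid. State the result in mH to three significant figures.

L ≈ 32.0 mH

A = π(d/2)² = π(8.400×10^-3 m)² = 2.217×10^-4 m².
For a long solenoid, L = μ₀N²A/ℓ.
L = (4π×10⁻⁷)(4370)²(2.217×10^-4)/(0.166 m) = 3.2046×10^-2 H.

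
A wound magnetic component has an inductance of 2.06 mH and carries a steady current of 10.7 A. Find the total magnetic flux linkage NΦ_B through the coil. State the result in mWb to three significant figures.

From L = NΦ_B/I, the flux linkage is NΦ_B = LI.
NΦ_B = (2.060×10^-3 H)(10.7 A) = 2.204×10^-2 Wb.

NΦ_B ≈ 22.0 mWb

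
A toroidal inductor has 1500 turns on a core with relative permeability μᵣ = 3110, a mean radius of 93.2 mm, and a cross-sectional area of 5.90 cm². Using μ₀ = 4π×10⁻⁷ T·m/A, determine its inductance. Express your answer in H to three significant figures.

For a thin toroid, L = μ₀μᵣN²A/(2πR).
L = (4π×10⁻⁷)(3110)(1500)²(5.900×10^-4) / (2π×9.320×10^-2 m) = 8.859 H.

L ≈ 8.86 H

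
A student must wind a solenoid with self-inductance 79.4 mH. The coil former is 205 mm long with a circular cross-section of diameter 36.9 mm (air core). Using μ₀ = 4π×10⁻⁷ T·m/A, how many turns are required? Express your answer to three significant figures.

N ≈ 3480 turns

A = π(d/2)² = π(1.845×10^-2 m)² = 1.069×10^-3 m².
From L = μ₀N²A/ℓ, N = √(Lℓ / (μ₀A)).
N = √[(7.940×10^-2)(0.205) / ((4π×10⁻⁷)×1.069×10^-3)] = √(1.211×10^7) ≈ 3480.3.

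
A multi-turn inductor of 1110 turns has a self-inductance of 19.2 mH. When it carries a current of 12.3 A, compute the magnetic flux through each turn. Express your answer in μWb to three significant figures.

Φ_B ≈ 213 μWb

From L = NΦ_B/I, the flux per turn is Φ_B = LI/N.
Φ_B = (1.920×10^-2 H)(12.3 A)/1110 = 2.128×10^-4 Wb.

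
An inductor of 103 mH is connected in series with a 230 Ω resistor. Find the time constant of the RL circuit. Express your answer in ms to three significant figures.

τ ≈ 0.448 ms

τ = L/R = (0.103 H)/(230 Ω) = 4.478×10^-4 s.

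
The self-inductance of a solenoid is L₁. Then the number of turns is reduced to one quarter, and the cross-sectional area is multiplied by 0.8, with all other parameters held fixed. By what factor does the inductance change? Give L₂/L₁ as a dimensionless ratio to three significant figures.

For a solenoid, L ∝ μᵣN²A/ℓ.
L₂/L₁ = (0.25)^2 × (0.8) = 0.0500.

L₂/L₁ = 0.0500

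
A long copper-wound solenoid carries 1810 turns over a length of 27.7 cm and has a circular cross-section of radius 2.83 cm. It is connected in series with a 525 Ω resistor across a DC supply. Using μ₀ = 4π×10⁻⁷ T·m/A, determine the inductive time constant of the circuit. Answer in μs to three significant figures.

A = πr² = π(2.830×10^-2 m)² = 2.516×10^-3 m².
L = μ₀N²A/ℓ = (4π×10⁻⁷)(1810)²(2.516×10^-3)/(0.277) = 3.739×10^-2 H.
τ = L/R = (3.739×10^-2)/(525) = 7.123×10^-5 s.

τ ≈ 71.2 μs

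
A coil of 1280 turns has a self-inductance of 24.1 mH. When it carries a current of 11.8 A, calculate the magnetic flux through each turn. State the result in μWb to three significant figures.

From L = NΦ_B/I, the flux per turn is Φ_B = LI/N.
Φ_B = (2.410×10^-2 H)(11.8 A)/1280 = 2.222×10^-4 Wb.

Φ_B ≈ 222 μWb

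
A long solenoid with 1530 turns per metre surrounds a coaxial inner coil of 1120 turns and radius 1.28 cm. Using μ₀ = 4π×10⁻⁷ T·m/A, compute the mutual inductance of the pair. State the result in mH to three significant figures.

M ≈ 1.11 mH

The outer solenoid produces a uniform field B₁ = μ₀n₁I₁ across the inner coil,
so the flux linkage is N₂Φ = N₂B₁A₂ = μ₀n₁N₂A₂·I₁, giving M = μ₀n₁N₂A₂.
A₂ = πr² = π(1.280×10^-2 m)² = 5.147×10^-4 m².
M = (4π×10⁻⁷)(1530)(1120)(5.147×10^-4) = 1.108×10^-3 H.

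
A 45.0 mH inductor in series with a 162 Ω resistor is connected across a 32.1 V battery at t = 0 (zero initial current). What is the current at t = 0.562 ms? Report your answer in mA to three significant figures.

I ≈ 172 mA

τ = L/R = 4.500×10^-2/162 = 2.778×10^-4 s; final current I_∞ = ε/R = 32.1/162 = 0.1981 A.
I(t) = I_∞(1 − e^(−t/τ)) with t/τ = 2.023.
I = (0.1981)(1 − e^(−2.023)) = 0.1719 A.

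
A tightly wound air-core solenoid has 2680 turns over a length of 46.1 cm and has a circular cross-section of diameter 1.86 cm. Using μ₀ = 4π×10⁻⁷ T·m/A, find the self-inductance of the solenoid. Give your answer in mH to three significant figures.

L ≈ 5.32 mH

A = π(d/2)² = π(9.300×10^-3 m)² = 2.717×10^-4 m².
For a long solenoid, L = μ₀N²A/ℓ.
L = (4π×10⁻⁷)(2680)²(2.717×10^-4)/(0.461 m) = 5.320×10^-3 H.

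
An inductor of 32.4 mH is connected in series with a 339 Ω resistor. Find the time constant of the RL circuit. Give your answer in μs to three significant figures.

τ ≈ 95.6 μs

τ = L/R = (3.240×10^-2 H)/(339 Ω) = 9.558×10^-5 s.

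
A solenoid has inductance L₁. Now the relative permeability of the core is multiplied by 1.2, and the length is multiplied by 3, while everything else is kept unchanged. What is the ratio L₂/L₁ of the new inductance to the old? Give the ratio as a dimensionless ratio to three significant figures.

L₂/L₁ = 0.400

For a solenoid, L ∝ μᵣN²A/ℓ.
L₂/L₁ = (1.2) × (3)^-1 = 0.400.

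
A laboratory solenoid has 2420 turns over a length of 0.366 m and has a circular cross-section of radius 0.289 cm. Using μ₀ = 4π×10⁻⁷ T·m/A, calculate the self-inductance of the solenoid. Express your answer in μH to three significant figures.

L ≈ 528 μH

A = πr² = π(2.890×10^-3 m)² = 2.624×10^-5 m².
For a long solenoid, L = μ₀N²A/ℓ.
L = (4π×10⁻⁷)(2420)²(2.624×10^-5)/(0.366 m) = 5.276×10^-4 H.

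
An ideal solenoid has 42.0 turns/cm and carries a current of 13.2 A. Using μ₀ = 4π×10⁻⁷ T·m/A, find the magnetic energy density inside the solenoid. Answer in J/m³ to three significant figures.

B = μ₀nI = (4π×10⁻⁷)(4.200×10^3)(13.2) = 6.967×10^-2 T.
u = B²/(2μ₀) = (6.967×10^-2)²/(2×4π×10⁻⁷) = 1.931×10^3 J/m³.

u ≈ 1930 J/m³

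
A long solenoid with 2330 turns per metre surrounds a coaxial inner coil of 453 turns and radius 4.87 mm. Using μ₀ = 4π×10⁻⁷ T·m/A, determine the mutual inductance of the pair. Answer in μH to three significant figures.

M ≈ 98.8 μH

The outer solenoid produces a uniform field B₁ = μ₀n₁I₁ across the inner coil,
so the flux linkage is N₂Φ = N₂B₁A₂ = μ₀n₁N₂A₂·I₁, giving M = μ₀n₁N₂A₂.
A₂ = πr² = π(4.870×10^-3 m)² = 7.451×10^-5 m².
M = (4π×10⁻⁷)(2330)(453)(7.451×10^-5) = 9.883×10^-5 H.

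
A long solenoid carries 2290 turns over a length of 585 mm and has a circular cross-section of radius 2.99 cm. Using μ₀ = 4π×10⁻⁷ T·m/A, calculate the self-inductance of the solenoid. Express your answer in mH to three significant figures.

A = πr² = π(2.990×10^-2 m)² = 2.809×10^-3 m².
For a long solenoid, L = μ₀N²A/ℓ.
L = (4π×10⁻⁷)(2290)²(2.809×10^-3)/(0.585 m) = 3.164×10^-2 H.

L ≈ 31.6 mH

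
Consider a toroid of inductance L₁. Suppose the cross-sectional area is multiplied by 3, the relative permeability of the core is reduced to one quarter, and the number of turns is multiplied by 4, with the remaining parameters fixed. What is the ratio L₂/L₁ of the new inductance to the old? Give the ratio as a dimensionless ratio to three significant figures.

L₂/L₁ = 12.0

For a toroid, L ∝ μᵣN²A/R.
L₂/L₁ = (3) × (0.25) × (4)^2 = 12.0.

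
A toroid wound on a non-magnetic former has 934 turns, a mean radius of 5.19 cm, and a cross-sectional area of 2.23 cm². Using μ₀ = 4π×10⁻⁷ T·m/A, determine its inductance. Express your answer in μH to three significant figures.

L ≈ 750 μH

For a thin toroid, L = μ₀N²A/(2πR).
L = (4π×10⁻⁷)(934)²(2.230×10^-4) / (2π×5.190×10^-2 m) = 7.497×10^-4 H.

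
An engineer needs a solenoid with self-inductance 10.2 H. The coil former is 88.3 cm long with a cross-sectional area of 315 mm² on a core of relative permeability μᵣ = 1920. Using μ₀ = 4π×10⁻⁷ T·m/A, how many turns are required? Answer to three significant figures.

A = 315 mm² = 3.150×10^-4 m².
From L = μ₀μᵣN²A/ℓ, N = √(Lℓ / (μ₀μᵣA)).
N = √[(10.2)(0.883) / ((4π×10⁻⁷)(1920)×3.150×10^-4)] = √(1.185×10^7) ≈ 3442.5.

N ≈ 3440 turns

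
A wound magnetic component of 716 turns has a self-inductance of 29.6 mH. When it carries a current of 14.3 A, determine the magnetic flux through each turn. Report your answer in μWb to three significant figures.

Φ_B ≈ 591 μWb

From L = NΦ_B/I, the flux per turn is Φ_B = LI/N.
Φ_B = (2.960×10^-2 H)(14.3 A)/716 = 5.912×10^-4 Wb.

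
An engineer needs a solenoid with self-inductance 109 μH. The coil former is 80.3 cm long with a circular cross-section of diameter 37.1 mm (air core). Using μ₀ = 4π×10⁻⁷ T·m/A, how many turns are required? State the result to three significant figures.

A = π(d/2)² = π(1.855×10^-2 m)² = 1.081×10^-3 m².
From L = μ₀N²A/ℓ, N = √(Lℓ / (μ₀A)).
N = √[(1.090×10^-4)(0.803) / ((4π×10⁻⁷)×1.081×10^-3)] = √(6.443×10^4) ≈ 253.8.

N ≈ 254 turns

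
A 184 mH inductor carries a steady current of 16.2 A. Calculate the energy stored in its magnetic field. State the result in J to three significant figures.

Stored magnetic energy: U = ½LI².
U = ½(0.184 H)(16.2 A)² = 24.14 J.

U ≈ 24.1 J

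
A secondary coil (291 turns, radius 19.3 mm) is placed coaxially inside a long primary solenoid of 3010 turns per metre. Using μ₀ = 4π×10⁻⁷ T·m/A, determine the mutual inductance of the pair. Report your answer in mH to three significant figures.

M ≈ 1.29 mH

The outer solenoid produces a uniform field B₁ = μ₀n₁I₁ across the inner coil,
so the flux linkage is N₂Φ = N₂B₁A₂ = μ₀n₁N₂A₂·I₁, giving M = μ₀n₁N₂A₂.
A₂ = πr² = π(1.930×10^-2 m)² = 1.170×10^-3 m².
M = (4π×10⁻⁷)(3010)(291)(1.170×10^-3) = 1.288×10^-3 H.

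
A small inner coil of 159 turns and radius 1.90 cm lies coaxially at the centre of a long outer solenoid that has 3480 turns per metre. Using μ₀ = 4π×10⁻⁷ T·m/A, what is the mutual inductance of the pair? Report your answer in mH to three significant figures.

M ≈ 0.789 mH

The outer solenoid produces a uniform field B₁ = μ₀n₁I₁ across the inner coil,
so the flux linkage is N₂Φ = N₂B₁A₂ = μ₀n₁N₂A₂·I₁, giving M = μ₀n₁N₂A₂.
A₂ = πr² = π(1.900×10^-2 m)² = 1.134×10^-3 m².
M = (4π×10⁻⁷)(3480)(159)(1.134×10^-3) = 7.886×10^-4 H.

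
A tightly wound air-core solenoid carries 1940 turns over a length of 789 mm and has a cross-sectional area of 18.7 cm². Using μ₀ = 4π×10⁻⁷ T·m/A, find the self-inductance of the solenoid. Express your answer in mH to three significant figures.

A = 18.7 cm² = 1.870×10^-3 m².
For a long solenoid, L = μ₀N²A/ℓ.
L = (4π×10⁻⁷)(1940)²(1.870×10^-3)/(0.789 m) = 1.121×10^-2 H.

L ≈ 11.2 mH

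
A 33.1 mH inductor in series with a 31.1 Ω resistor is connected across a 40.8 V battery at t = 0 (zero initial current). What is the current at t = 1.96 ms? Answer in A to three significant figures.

I ≈ 1.10 A

τ = L/R = 3.310×10^-2/31.1 = 1.064×10^-3 s; final current I_∞ = ε/R = 40.8/31.1 = 1.312 A.
I(t) = I_∞(1 − e^(−t/τ)) with t/τ = 1.842.
I = (1.312)(1 − e^(−1.842)) = 1.104 A.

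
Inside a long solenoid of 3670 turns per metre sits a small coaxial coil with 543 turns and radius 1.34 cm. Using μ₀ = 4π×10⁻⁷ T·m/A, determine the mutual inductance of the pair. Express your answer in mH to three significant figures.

The outer solenoid produces a uniform field B₁ = μ₀n₁I₁ across the inner coil,
so the flux linkage is N₂Φ = N₂B₁A₂ = μ₀n₁N₂A₂·I₁, giving M = μ₀n₁N₂A₂.
A₂ = πr² = π(1.340×10^-2 m)² = 5.641×10^-4 m².
M = (4π×10⁻⁷)(3670)(543)(5.641×10^-4) = 1.413×10^-3 H.

M ≈ 1.41 mH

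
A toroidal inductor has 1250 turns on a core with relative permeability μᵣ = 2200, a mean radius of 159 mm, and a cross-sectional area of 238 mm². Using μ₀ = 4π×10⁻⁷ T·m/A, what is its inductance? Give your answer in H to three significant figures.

For a thin toroid, L = μ₀μᵣN²A/(2πR).
L = (4π×10⁻⁷)(2200)(1250)²(2.380×10^-4) / (2π×0.159 m) = 1.029 H.

L ≈ 1.03 H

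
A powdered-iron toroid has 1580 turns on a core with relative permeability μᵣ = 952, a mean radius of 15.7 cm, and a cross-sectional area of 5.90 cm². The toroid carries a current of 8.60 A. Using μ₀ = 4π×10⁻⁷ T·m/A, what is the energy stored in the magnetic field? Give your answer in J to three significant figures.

U ≈ 66.1 J

L = μ₀μᵣN²A/(2πR) = (4π×10⁻⁷)(952)(1580)²(5.900×10^-4)/(2π×0.157) = 1.786 H.
U = ½LI² = ½(1.786)(8.60)² = 66.05 J.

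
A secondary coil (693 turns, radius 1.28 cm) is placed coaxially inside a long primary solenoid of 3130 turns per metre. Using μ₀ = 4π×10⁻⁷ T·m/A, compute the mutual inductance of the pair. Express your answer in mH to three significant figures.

M ≈ 1.40 mH

The outer solenoid produces a uniform field B₁ = μ₀n₁I₁ across the inner coil,
so the flux linkage is N₂Φ = N₂B₁A₂ = μ₀n₁N₂A₂·I₁, giving M = μ₀n₁N₂A₂.
A₂ = πr² = π(1.280×10^-2 m)² = 5.147×10^-4 m².
M = (4π×10⁻⁷)(3130)(693)(5.147×10^-4) = 1.403×10^-3 H.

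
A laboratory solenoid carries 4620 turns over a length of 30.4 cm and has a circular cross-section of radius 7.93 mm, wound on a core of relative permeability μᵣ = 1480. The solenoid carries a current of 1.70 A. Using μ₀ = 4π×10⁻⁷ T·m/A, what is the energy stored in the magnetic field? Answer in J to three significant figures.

U ≈ 37.3 J

A = πr² = π(7.930×10^-3 m)² = 1.976×10^-4 m².
L = μ₀μᵣN²A/ℓ = (4π×10⁻⁷)(1480)(4620)²(1.976×10^-4)/(0.304) = 25.8 H.
U = ½LI² = ½(25.8)(1.70)² = 37.28 J.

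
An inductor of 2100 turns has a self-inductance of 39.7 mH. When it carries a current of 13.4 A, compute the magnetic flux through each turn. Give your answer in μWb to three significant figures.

Φ_B ≈ 253 μWb

From L = NΦ_B/I, the flux per turn is Φ_B = LI/N.
Φ_B = (3.970×10^-2 H)(13.4 A)/2100 = 2.533×10^-4 Wb.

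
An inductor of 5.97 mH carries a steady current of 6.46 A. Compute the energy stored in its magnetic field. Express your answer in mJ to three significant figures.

Stored magnetic energy: U = ½LI².
U = ½(5.970×10^-3 H)(6.46 A)² = 0.1246 J.

U ≈ 125 mJ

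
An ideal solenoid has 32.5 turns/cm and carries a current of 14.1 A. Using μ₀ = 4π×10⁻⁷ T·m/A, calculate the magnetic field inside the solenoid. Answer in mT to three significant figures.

Inside a long solenoid, B = μ₀nI.
B = (4π×10⁻⁷)(3.250×10^3 m⁻¹)(14.1 A) = 5.759×10^-2 T.

B ≈ 57.6 mT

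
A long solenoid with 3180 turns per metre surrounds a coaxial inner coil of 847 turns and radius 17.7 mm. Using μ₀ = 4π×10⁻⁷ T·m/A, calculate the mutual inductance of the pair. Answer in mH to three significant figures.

M ≈ 3.33 mH

The outer solenoid produces a uniform field B₁ = μ₀n₁I₁ across the inner coil,
so the flux linkage is N₂Φ = N₂B₁A₂ = μ₀n₁N₂A₂·I₁, giving M = μ₀n₁N₂A₂.
A₂ = πr² = π(1.770×10^-2 m)² = 9.842×10^-4 m².
M = (4π×10⁻⁷)(3180)(847)(9.842×10^-4) = 3.331×10^-3 H.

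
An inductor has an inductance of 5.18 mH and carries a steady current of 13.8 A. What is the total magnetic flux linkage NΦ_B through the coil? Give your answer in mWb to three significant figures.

From L = NΦ_B/I, the flux linkage is NΦ_B = LI.
NΦ_B = (5.180×10^-3 H)(13.8 A) = 7.148×10^-2 Wb.

NΦ_B ≈ 71.5 mWb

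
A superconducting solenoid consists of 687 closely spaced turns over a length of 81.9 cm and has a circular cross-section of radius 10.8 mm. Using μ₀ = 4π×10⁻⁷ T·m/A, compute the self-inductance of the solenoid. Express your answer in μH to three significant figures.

A = πr² = π(1.080×10^-2 m)² = 3.664×10^-4 m².
For a long solenoid, L = μ₀N²A/ℓ.
L = (4π×10⁻⁷)(687)²(3.664×10^-4)/(0.819 m) = 2.654×10^-4 H.

L ≈ 265 μH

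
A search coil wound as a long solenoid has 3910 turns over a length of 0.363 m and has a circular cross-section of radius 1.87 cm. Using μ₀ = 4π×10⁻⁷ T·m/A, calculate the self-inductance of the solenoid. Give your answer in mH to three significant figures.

L ≈ 58.1 mH

A = πr² = π(1.870×10^-2 m)² = 1.099×10^-3 m².
For a long solenoid, L = μ₀N²A/ℓ.
L = (4π×10⁻⁷)(3910)²(1.099×10^-3)/(0.363 m) = 5.814×10^-2 H.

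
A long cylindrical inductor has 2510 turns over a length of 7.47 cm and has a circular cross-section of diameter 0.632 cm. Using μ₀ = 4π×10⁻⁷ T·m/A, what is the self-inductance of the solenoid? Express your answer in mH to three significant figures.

L ≈ 3.32 mH

A = π(d/2)² = π(3.160×10^-3 m)² = 3.137×10^-5 m².
For a long solenoid, L = μ₀N²A/ℓ.
L = (4π×10⁻⁷)(2510)²(3.137×10^-5)/(7.470×10^-2 m) = 3.3248×10^-3 H.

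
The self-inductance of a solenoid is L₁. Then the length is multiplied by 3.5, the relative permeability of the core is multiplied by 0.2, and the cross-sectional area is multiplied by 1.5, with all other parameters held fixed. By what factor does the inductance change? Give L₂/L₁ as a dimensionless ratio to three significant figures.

L₂/L₁ = 0.0857

For a solenoid, L ∝ μᵣN²A/ℓ.
L₂/L₁ = (3.5)^-1 × (0.2) × (1.5) = 0.0857.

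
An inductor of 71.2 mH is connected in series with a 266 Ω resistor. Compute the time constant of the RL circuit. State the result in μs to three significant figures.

τ = L/R = (7.120×10^-2 H)/(266 Ω) = 2.677×10^-4 s.

τ ≈ 268 μs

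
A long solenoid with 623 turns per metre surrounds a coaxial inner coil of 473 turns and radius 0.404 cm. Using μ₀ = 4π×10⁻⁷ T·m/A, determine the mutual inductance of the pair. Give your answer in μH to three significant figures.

M ≈ 19.0 μH

The outer solenoid produces a uniform field B₁ = μ₀n₁I₁ across the inner coil,
so the flux linkage is N₂Φ = N₂B₁A₂ = μ₀n₁N₂A₂·I₁, giving M = μ₀n₁N₂A₂.
A₂ = πr² = π(4.040×10^-3 m)² = 5.128×10^-5 m².
M = (4π×10⁻⁷)(623)(473)(5.128×10^-5) = 1.899×10^-5 H.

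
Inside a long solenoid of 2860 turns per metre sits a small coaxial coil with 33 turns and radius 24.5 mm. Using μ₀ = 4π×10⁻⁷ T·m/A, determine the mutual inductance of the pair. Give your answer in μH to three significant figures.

M ≈ 224 μH

The outer solenoid produces a uniform field B₁ = μ₀n₁I₁ across the inner coil,
so the flux linkage is N₂Φ = N₂B₁A₂ = μ₀n₁N₂A₂·I₁, giving M = μ₀n₁N₂A₂.
A₂ = πr² = π(2.450×10^-2 m)² = 1.886×10^-3 m².
M = (4π×10⁻⁷)(2860)(33)(1.886×10^-3) = 2.237×10^-4 H.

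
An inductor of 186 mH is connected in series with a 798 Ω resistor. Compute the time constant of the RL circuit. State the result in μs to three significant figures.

τ = L/R = (0.186 H)/(798 Ω) = 2.331×10^-4 s.

τ ≈ 233 μs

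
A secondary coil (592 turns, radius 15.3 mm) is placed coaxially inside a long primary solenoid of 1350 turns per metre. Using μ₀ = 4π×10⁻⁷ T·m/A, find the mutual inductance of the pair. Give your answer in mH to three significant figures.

The outer solenoid produces a uniform field B₁ = μ₀n₁I₁ across the inner coil,
so the flux linkage is N₂Φ = N₂B₁A₂ = μ₀n₁N₂A₂·I₁, giving M = μ₀n₁N₂A₂.
A₂ = πr² = π(1.530×10^-2 m)² = 7.354×10^-4 m².
M = (4π×10⁻⁷)(1350)(592)(7.354×10^-4) = 7.386×10^-4 H.

M ≈ 0.739 mH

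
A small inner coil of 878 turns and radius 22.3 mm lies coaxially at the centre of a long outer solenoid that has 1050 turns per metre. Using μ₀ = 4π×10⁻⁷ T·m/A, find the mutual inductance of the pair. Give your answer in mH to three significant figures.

The outer solenoid produces a uniform field B₁ = μ₀n₁I₁ across the inner coil,
so the flux linkage is N₂Φ = N₂B₁A₂ = μ₀n₁N₂A₂·I₁, giving M = μ₀n₁N₂A₂.
A₂ = πr² = π(2.230×10^-2 m)² = 1.562×10^-3 m².
M = (4π×10⁻⁷)(1050)(878)(1.562×10^-3) = 1.810×10^-3 H.

M ≈ 1.81 mH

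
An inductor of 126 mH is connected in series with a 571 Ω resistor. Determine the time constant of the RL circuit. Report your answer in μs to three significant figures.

τ = L/R = (0.126 H)/(571 Ω) = 2.207×10^-4 s.

τ ≈ 221 μs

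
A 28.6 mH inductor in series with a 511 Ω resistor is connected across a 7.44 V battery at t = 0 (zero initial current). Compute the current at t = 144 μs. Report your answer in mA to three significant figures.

I ≈ 13.4 mA

τ = L/R = 2.860×10^-2/511 = 5.597×10^-5 s; final current I_∞ = ε/R = 7.44/511 = 1.456×10^-2 A.
I(t) = I_∞(1 − e^(−t/τ)) with t/τ = 2.573.
I = (1.456×10^-2)(1 − e^(−2.573)) = 1.3449×10^-2 A.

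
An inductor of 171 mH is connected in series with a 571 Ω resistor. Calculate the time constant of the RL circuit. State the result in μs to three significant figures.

τ = L/R = (0.171 H)/(571 Ω) = 2.9947×10^-4 s.

τ ≈ 299 μs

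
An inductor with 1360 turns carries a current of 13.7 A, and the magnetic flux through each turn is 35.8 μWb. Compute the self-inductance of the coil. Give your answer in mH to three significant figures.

Self-inductance is defined by L = NΦ_B/I (flux linkage over current).
L = (1360)(3.580×10^-5 Wb)/(13.7 A) = 3.554×10^-3 H.

L ≈ 3.55 mH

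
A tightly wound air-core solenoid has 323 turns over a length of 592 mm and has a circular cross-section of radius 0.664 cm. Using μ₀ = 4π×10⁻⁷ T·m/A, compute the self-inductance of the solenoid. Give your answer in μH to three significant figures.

A = πr² = π(6.640×10^-3 m)² = 1.385×10^-4 m².
For a long solenoid, L = μ₀N²A/ℓ.
L = (4π×10⁻⁷)(323)²(1.385×10^-4)/(0.592 m) = 3.067×10^-5 H.

L ≈ 30.7 μH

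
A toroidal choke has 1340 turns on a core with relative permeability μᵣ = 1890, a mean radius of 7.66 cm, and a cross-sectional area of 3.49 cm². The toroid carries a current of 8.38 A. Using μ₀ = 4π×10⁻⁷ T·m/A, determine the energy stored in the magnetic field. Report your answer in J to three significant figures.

L = μ₀μᵣN²A/(2πR) = (4π×10⁻⁷)(1890)(1340)²(3.490×10^-4)/(2π×7.660×10^-2) = 3.092 H.
U = ½LI² = ½(3.092)(8.38)² = 108.6 J.

U ≈ 109 J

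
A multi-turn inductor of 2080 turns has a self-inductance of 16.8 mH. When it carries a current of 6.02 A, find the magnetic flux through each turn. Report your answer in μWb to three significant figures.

From L = NΦ_B/I, the flux per turn is Φ_B = LI/N.
Φ_B = (1.680×10^-2 H)(6.02 A)/2080 = 4.862×10^-5 Wb.

Φ_B ≈ 48.6 μWb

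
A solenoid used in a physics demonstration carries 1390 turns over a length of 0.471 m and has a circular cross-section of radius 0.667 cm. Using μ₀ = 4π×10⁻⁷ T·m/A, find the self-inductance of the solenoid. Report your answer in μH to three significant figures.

L ≈ 720 μH

A = πr² = π(6.670×10^-3 m)² = 1.398×10^-4 m².
For a long solenoid, L = μ₀N²A/ℓ.
L = (4π×10⁻⁷)(1390)²(1.398×10^-4)/(0.471 m) = 7.2048×10^-4 H.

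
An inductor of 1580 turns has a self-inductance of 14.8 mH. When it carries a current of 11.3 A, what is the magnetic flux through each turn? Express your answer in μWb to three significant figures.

Φ_B ≈ 106 μWb

From L = NΦ_B/I, the flux per turn is Φ_B = LI/N.
Φ_B = (1.480×10^-2 H)(11.3 A)/1580 = 1.058×10^-4 Wb.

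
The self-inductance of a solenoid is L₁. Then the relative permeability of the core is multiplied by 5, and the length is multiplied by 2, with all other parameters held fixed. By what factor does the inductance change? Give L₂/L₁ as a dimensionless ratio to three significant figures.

L₂/L₁ = 2.50

For a solenoid, L ∝ μᵣN²A/ℓ.
L₂/L₁ = (5) × (2)^-1 = 2.50.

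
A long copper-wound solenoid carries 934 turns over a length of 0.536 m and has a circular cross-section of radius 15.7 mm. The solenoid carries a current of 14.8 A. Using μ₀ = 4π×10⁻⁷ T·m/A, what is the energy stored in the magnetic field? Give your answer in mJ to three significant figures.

A = πr² = π(1.570×10^-2 m)² = 7.744×10^-4 m².
L = μ₀N²A/ℓ = (4π×10⁻⁷)(934)²(7.744×10^-4)/(0.536) = 1.584×10^-3 H.
U = ½LI² = ½(1.584×10^-3)(14.8)² = 0.17345 J.

U ≈ 173 mJ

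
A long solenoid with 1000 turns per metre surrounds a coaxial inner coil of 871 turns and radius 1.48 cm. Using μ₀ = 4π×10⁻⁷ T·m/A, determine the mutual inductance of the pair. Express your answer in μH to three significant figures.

The outer solenoid produces a uniform field B₁ = μ₀n₁I₁ across the inner coil,
so the flux linkage is N₂Φ = N₂B₁A₂ = μ₀n₁N₂A₂·I₁, giving M = μ₀n₁N₂A₂.
A₂ = πr² = π(1.480×10^-2 m)² = 6.881×10^-4 m².
M = (4π×10⁻⁷)(1000)(871)(6.881×10^-4) = 7.532×10^-4 H.

M ≈ 753 μH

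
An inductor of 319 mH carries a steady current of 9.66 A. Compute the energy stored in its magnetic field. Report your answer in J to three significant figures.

Stored magnetic energy: U = ½LI².
U = ½(0.319 H)(9.66 A)² = 14.88 J.

U ≈ 14.9 J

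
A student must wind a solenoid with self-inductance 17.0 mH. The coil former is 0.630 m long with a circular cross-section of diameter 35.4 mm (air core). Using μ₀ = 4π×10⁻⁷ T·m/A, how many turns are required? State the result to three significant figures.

A = π(d/2)² = π(1.770×10^-2 m)² = 9.842×10^-4 m².
From L = μ₀N²A/ℓ, N = √(Lℓ / (μ₀A)).
N = √[(1.700×10^-2)(0.63) / ((4π×10⁻⁷)×9.842×10^-4)] = √(8.659×10^6) ≈ 2942.7.

N ≈ 2940 turns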